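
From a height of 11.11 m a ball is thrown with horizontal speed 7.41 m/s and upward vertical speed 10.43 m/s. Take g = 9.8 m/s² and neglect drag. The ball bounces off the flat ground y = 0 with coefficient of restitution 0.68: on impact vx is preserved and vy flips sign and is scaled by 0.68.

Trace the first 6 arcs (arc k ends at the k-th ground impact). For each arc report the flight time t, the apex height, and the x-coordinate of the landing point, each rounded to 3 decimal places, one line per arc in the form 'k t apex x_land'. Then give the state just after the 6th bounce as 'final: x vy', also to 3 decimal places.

Arc 1: start y=11.110, vy=10.430 → t=2.908, apex=16.660, x_land=21.550, impact vy=-18.070
  bounce: vy ← 0.68·18.070 = 12.288
Arc 2: start y=0.000, vy=12.288 → t=2.508, apex=7.704, x_land=40.132, impact vy=-12.288
  bounce: vy ← 0.68·12.288 = 8.356
Arc 3: start y=0.000, vy=8.356 → t=1.705, apex=3.562, x_land=52.768, impact vy=-8.356
  bounce: vy ← 0.68·8.356 = 5.682
Arc 4: start y=0.000, vy=5.682 → t=1.160, apex=1.647, x_land=61.361, impact vy=-5.682
  bounce: vy ← 0.68·5.682 = 3.864
Arc 5: start y=0.000, vy=3.864 → t=0.789, apex=0.762, x_land=67.203, impact vy=-3.864
  bounce: vy ← 0.68·3.864 = 2.627
Arc 6: start y=0.000, vy=2.627 → t=0.536, apex=0.352, x_land=71.177, impact vy=-2.627
  bounce: vy ← 0.68·2.627 = 1.787

1 2.908 16.660 21.550
2 2.508 7.704 40.132
3 1.705 3.562 52.768
4 1.160 1.647 61.361
5 0.789 0.762 67.203
6 0.536 0.352 71.177
final: 71.177 1.787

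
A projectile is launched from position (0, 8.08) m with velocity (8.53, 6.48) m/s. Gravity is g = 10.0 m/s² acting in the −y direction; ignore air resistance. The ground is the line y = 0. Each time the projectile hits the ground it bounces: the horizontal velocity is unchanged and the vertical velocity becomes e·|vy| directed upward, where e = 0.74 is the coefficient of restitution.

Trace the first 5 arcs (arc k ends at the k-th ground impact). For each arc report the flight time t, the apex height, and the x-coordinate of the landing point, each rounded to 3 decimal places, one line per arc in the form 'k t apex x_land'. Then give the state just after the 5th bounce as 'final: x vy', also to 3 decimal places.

1 2.075 10.180 17.698
2 2.112 5.574 35.712
3 1.563 3.052 49.041
4 1.156 1.672 58.905
5 0.856 0.915 66.205
final: 66.205 3.166

Arc 1: start y=8.080, vy=6.480 → t=2.075, apex=10.180, x_land=17.698, impact vy=-14.269
  bounce: vy ← 0.74·14.269 = 10.559
Arc 2: start y=0.000, vy=10.559 → t=2.112, apex=5.574, x_land=35.712, impact vy=-10.559
  bounce: vy ← 0.74·10.559 = 7.813
Arc 3: start y=0.000, vy=7.813 → t=1.563, apex=3.052, x_land=49.041, impact vy=-7.813
  bounce: vy ← 0.74·7.813 = 5.782
Arc 4: start y=0.000, vy=5.782 → t=1.156, apex=1.672, x_land=58.905, impact vy=-5.782
  bounce: vy ← 0.74·5.782 = 4.279
Arc 5: start y=0.000, vy=4.279 → t=0.856, apex=0.915, x_land=66.205, impact vy=-4.279
  bounce: vy ← 0.74·4.279 = 3.166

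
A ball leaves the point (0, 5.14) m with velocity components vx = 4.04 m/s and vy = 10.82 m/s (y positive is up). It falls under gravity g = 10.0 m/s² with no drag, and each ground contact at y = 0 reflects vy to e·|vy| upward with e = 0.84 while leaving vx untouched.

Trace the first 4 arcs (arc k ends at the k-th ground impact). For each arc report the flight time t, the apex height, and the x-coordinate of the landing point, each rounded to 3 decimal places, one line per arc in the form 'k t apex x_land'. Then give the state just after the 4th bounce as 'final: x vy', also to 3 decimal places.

1 2.565 10.994 10.362
2 2.491 7.757 20.426
3 2.093 5.473 28.880
4 1.758 3.862 35.981
final: 35.981 7.382

Arc 1: start y=5.140, vy=10.820 → t=2.565, apex=10.994, x_land=10.362, impact vy=-14.828
  bounce: vy ← 0.84·14.828 = 12.456
Arc 2: start y=0.000, vy=12.456 → t=2.491, apex=7.757, x_land=20.426, impact vy=-12.456
  bounce: vy ← 0.84·12.456 = 10.463
Arc 3: start y=0.000, vy=10.463 → t=2.093, apex=5.473, x_land=28.880, impact vy=-10.463
  bounce: vy ← 0.84·10.463 = 8.789
Arc 4: start y=0.000, vy=8.789 → t=1.758, apex=3.862, x_land=35.981, impact vy=-8.789
  bounce: vy ← 0.84·8.789 = 7.382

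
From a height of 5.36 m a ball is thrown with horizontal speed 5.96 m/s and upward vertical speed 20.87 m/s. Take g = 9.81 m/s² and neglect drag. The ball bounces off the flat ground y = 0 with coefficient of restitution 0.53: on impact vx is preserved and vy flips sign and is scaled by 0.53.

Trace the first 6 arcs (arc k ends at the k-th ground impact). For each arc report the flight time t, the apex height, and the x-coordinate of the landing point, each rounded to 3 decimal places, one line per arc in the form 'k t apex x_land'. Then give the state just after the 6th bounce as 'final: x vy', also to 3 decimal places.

Arc 1: start y=5.360, vy=20.870 → t=4.498, apex=27.560, x_land=26.807, impact vy=-23.253
  bounce: vy ← 0.53·23.253 = 12.324
Arc 2: start y=0.000, vy=12.324 → t=2.513, apex=7.742, x_land=41.782, impact vy=-12.324
  bounce: vy ← 0.53·12.324 = 6.532
Arc 3: start y=0.000, vy=6.532 → t=1.332, apex=2.175, x_land=49.719, impact vy=-6.532
  bounce: vy ← 0.53·6.532 = 3.462
Arc 4: start y=0.000, vy=3.462 → t=0.706, apex=0.611, x_land=53.925, impact vy=-3.462
  bounce: vy ← 0.53·3.462 = 1.835
Arc 5: start y=0.000, vy=1.835 → t=0.374, apex=0.172, x_land=56.155, impact vy=-1.835
  bounce: vy ← 0.53·1.835 = 0.972
Arc 6: start y=0.000, vy=0.972 → t=0.198, apex=0.048, x_land=57.336, impact vy=-0.972
  bounce: vy ← 0.53·0.972 = 0.515

1 4.498 27.560 26.807
2 2.513 7.742 41.782
3 1.332 2.175 49.719
4 0.706 0.611 53.925
5 0.374 0.172 56.155
6 0.198 0.048 57.336
final: 57.336 0.515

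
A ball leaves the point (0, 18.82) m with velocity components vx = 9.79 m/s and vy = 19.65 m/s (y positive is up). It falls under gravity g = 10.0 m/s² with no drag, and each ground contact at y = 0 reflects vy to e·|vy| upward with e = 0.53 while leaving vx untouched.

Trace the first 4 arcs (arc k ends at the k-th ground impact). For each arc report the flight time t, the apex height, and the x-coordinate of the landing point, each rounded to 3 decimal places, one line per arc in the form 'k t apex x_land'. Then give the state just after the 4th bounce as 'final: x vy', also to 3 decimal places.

1 4.726 38.126 46.271
2 2.927 10.710 74.927
3 1.551 3.008 90.115
4 0.822 0.845 98.164
final: 98.164 2.179

Arc 1: start y=18.820, vy=19.650 → t=4.726, apex=38.126, x_land=46.271, impact vy=-27.614
  bounce: vy ← 0.53·27.614 = 14.635
Arc 2: start y=0.000, vy=14.635 → t=2.927, apex=10.710, x_land=74.927, impact vy=-14.635
  bounce: vy ← 0.53·14.635 = 7.757
Arc 3: start y=0.000, vy=7.757 → t=1.551, apex=3.008, x_land=90.115, impact vy=-7.757
  bounce: vy ← 0.53·7.757 = 4.111
Arc 4: start y=0.000, vy=4.111 → t=0.822, apex=0.845, x_land=98.164, impact vy=-4.111
  bounce: vy ← 0.53·4.111 = 2.179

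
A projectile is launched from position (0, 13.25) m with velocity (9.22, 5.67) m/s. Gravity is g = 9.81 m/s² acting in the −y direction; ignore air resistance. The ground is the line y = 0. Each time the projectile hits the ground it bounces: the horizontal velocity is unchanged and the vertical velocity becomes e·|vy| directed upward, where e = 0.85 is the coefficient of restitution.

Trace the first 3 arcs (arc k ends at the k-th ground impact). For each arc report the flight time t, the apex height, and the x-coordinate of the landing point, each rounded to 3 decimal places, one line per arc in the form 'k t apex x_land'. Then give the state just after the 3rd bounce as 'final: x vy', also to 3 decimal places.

Arc 1: start y=13.250, vy=5.670 → t=2.320, apex=14.889, x_land=21.392, impact vy=-17.091
  bounce: vy ← 0.85·17.091 = 14.528
Arc 2: start y=0.000, vy=14.528 → t=2.962, apex=10.757, x_land=48.700, impact vy=-14.528
  bounce: vy ← 0.85·14.528 = 12.348
Arc 3: start y=0.000, vy=12.348 → t=2.518, apex=7.772, x_land=71.912, impact vy=-12.348
  bounce: vy ← 0.85·12.348 = 10.496

1 2.320 14.889 21.392
2 2.962 10.757 48.700
3 2.518 7.772 71.912
final: 71.912 10.496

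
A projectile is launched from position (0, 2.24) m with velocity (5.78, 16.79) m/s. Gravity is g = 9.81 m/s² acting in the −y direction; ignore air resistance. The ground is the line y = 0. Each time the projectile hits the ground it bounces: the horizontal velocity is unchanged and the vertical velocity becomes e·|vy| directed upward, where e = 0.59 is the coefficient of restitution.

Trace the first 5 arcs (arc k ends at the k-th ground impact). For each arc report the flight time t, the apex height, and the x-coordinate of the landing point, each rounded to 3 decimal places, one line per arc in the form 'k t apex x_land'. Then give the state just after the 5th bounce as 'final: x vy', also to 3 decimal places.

Arc 1: start y=2.240, vy=16.790 → t=3.552, apex=16.608, x_land=20.528, impact vy=-18.051
  bounce: vy ← 0.59·18.051 = 10.650
Arc 2: start y=0.000, vy=10.650 → t=2.171, apex=5.781, x_land=33.079, impact vy=-10.650
  bounce: vy ← 0.59·10.650 = 6.284
Arc 3: start y=0.000, vy=6.284 → t=1.281, apex=2.012, x_land=40.483, impact vy=-6.284
  bounce: vy ← 0.59·6.284 = 3.707
Arc 4: start y=0.000, vy=3.707 → t=0.756, apex=0.701, x_land=44.852, impact vy=-3.707
  bounce: vy ← 0.59·3.707 = 2.187
Arc 5: start y=0.000, vy=2.187 → t=0.446, apex=0.244, x_land=47.430, impact vy=-2.187
  bounce: vy ← 0.59·2.187 = 1.291

1 3.552 16.608 20.528
2 2.171 5.781 33.079
3 1.281 2.012 40.483
4 0.756 0.701 44.852
5 0.446 0.244 47.430
final: 47.430 1.291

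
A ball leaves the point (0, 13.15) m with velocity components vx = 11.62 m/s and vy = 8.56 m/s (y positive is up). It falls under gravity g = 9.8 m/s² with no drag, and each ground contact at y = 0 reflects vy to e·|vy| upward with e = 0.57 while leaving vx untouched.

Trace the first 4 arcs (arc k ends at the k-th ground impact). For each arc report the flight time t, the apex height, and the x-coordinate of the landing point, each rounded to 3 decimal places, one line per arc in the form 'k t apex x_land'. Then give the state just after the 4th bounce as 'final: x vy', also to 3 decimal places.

Arc 1: start y=13.150, vy=8.560 → t=2.730, apex=16.888, x_land=31.722, impact vy=-18.194
  bounce: vy ← 0.57·18.194 = 10.370
Arc 2: start y=0.000, vy=10.370 → t=2.116, apex=5.487, x_land=56.315, impact vy=-10.370
  bounce: vy ← 0.57·10.370 = 5.911
Arc 3: start y=0.000, vy=5.911 → t=1.206, apex=1.783, x_land=70.333, impact vy=-5.911
  bounce: vy ← 0.57·5.911 = 3.369
Arc 4: start y=0.000, vy=3.369 → t=0.688, apex=0.579, x_land=78.323, impact vy=-3.369
  bounce: vy ← 0.57·3.369 = 1.921

1 2.730 16.888 31.722
2 2.116 5.487 56.315
3 1.206 1.783 70.333
4 0.688 0.579 78.323
final: 78.323 1.921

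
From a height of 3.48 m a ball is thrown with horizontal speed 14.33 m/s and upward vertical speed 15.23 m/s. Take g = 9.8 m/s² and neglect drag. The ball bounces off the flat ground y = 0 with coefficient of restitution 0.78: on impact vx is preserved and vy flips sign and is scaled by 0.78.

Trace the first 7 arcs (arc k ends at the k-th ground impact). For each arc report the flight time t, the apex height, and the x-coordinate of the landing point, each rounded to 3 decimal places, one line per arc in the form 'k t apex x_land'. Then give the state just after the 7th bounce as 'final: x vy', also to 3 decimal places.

1 3.322 15.314 47.604
2 2.758 9.317 87.124
3 2.151 5.669 117.950
4 1.678 3.449 141.994
5 1.309 2.098 160.749
6 1.021 1.277 175.377
7 0.796 0.777 186.787
final: 186.787 3.043

Arc 1: start y=3.480, vy=15.230 → t=3.322, apex=15.314, x_land=47.604, impact vy=-17.325
  bounce: vy ← 0.78·17.325 = 13.514
Arc 2: start y=0.000, vy=13.514 → t=2.758, apex=9.317, x_land=87.124, impact vy=-13.514
  bounce: vy ← 0.78·13.514 = 10.541
Arc 3: start y=0.000, vy=10.541 → t=2.151, apex=5.669, x_land=117.950, impact vy=-10.541
  bounce: vy ← 0.78·10.541 = 8.222
Arc 4: start y=0.000, vy=8.222 → t=1.678, apex=3.449, x_land=141.994, impact vy=-8.222
  bounce: vy ← 0.78·8.222 = 6.413
Arc 5: start y=0.000, vy=6.413 → t=1.309, apex=2.098, x_land=160.749, impact vy=-6.413
  bounce: vy ← 0.78·6.413 = 5.002
Arc 6: start y=0.000, vy=5.002 → t=1.021, apex=1.277, x_land=175.377, impact vy=-5.002
  bounce: vy ← 0.78·5.002 = 3.902
Arc 7: start y=0.000, vy=3.902 → t=0.796, apex=0.777, x_land=186.787, impact vy=-3.902
  bounce: vy ← 0.78·3.902 = 3.043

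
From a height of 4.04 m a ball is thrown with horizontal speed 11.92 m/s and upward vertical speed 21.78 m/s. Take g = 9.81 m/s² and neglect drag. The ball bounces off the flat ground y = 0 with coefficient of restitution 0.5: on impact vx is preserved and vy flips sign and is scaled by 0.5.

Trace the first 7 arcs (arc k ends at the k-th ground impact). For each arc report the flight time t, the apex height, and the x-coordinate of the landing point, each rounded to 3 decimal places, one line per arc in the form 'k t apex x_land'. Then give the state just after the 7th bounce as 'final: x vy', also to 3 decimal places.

Arc 1: start y=4.040, vy=21.780 → t=4.619, apex=28.218, x_land=55.055, impact vy=-23.529
  bounce: vy ← 0.5·23.529 = 11.765
Arc 2: start y=0.000, vy=11.765 → t=2.399, apex=7.054, x_land=83.645, impact vy=-11.765
  bounce: vy ← 0.5·11.765 = 5.882
Arc 3: start y=0.000, vy=5.882 → t=1.199, apex=1.764, x_land=97.940, impact vy=-5.882
  bounce: vy ← 0.5·5.882 = 2.941
Arc 4: start y=0.000, vy=2.941 → t=0.600, apex=0.441, x_land=105.088, impact vy=-2.941
  bounce: vy ← 0.5·2.941 = 1.471
Arc 5: start y=0.000, vy=1.471 → t=0.300, apex=0.110, x_land=108.662, impact vy=-1.471
  bounce: vy ← 0.5·1.471 = 0.735
Arc 6: start y=0.000, vy=0.735 → t=0.150, apex=0.028, x_land=110.449, impact vy=-0.735
  bounce: vy ← 0.5·0.735 = 0.368
Arc 7: start y=0.000, vy=0.368 → t=0.075, apex=0.007, x_land=111.342, impact vy=-0.368
  bounce: vy ← 0.5·0.368 = 0.184

1 4.619 28.218 55.055
2 2.399 7.054 83.645
3 1.199 1.764 97.940
4 0.600 0.441 105.088
5 0.300 0.110 108.662
6 0.150 0.028 110.449
7 0.075 0.007 111.342
final: 111.342 0.184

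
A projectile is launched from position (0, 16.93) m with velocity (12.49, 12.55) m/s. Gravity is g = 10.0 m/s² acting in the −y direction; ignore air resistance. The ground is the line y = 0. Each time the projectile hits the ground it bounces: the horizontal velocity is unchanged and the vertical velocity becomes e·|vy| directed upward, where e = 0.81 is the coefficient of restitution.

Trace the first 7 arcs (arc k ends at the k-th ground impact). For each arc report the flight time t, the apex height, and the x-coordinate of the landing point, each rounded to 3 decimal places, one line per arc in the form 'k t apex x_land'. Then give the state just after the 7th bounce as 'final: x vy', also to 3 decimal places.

Arc 1: start y=16.930, vy=12.550 → t=3.482, apex=24.805, x_land=43.494, impact vy=-22.273
  bounce: vy ← 0.81·22.273 = 18.041
Arc 2: start y=0.000, vy=18.041 → t=3.608, apex=16.275, x_land=88.562, impact vy=-18.041
  bounce: vy ← 0.81·18.041 = 14.614
Arc 3: start y=0.000, vy=14.614 → t=2.923, apex=10.678, x_land=125.066, impact vy=-14.614
  bounce: vy ← 0.81·14.614 = 11.837
Arc 4: start y=0.000, vy=11.837 → t=2.367, apex=7.006, x_land=154.635, impact vy=-11.837
  bounce: vy ← 0.81·11.837 = 9.588
Arc 5: start y=0.000, vy=9.588 → t=1.918, apex=4.596, x_land=178.586, impact vy=-9.588
  bounce: vy ← 0.81·9.588 = 7.766
Arc 6: start y=0.000, vy=7.766 → t=1.553, apex=3.016, x_land=197.986, impact vy=-7.766
  bounce: vy ← 0.81·7.766 = 6.291
Arc 7: start y=0.000, vy=6.291 → t=1.258, apex=1.979, x_land=213.700, impact vy=-6.291
  bounce: vy ← 0.81·6.291 = 5.095

1 3.482 24.805 43.494
2 3.608 16.275 88.562
3 2.923 10.678 125.066
4 2.367 7.006 154.635
5 1.918 4.596 178.586
6 1.553 3.016 197.986
7 1.258 1.979 213.700
final: 213.700 5.095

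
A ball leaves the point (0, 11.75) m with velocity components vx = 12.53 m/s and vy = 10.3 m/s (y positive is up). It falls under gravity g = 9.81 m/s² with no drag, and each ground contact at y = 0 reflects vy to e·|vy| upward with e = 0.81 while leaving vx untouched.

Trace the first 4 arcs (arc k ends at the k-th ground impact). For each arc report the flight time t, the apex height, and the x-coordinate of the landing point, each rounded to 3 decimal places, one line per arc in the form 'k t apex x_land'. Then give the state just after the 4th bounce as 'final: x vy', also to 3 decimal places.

1 2.920 17.157 36.590
2 3.030 11.257 74.554
3 2.454 7.386 105.305
4 1.988 4.846 130.213
final: 130.213 7.898

Arc 1: start y=11.750, vy=10.300 → t=2.920, apex=17.157, x_land=36.590, impact vy=-18.347
  bounce: vy ← 0.81·18.347 = 14.861
Arc 2: start y=0.000, vy=14.861 → t=3.030, apex=11.257, x_land=74.554, impact vy=-14.861
  bounce: vy ← 0.81·14.861 = 12.038
Arc 3: start y=0.000, vy=12.038 → t=2.454, apex=7.386, x_land=105.305, impact vy=-12.038
  bounce: vy ← 0.81·12.038 = 9.751
Arc 4: start y=0.000, vy=9.751 → t=1.988, apex=4.846, x_land=130.213, impact vy=-9.751
  bounce: vy ← 0.81·9.751 = 7.898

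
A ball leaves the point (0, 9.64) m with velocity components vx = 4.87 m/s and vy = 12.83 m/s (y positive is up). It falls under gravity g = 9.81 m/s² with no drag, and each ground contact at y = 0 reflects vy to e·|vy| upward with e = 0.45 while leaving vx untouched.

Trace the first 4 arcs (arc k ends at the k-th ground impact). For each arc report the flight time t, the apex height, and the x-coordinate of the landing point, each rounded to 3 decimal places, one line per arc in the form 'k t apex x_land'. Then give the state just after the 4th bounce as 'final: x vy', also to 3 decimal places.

Arc 1: start y=9.640, vy=12.830 → t=3.225, apex=18.030, x_land=15.706, impact vy=-18.808
  bounce: vy ← 0.45·18.808 = 8.464
Arc 2: start y=0.000, vy=8.464 → t=1.726, apex=3.651, x_land=24.109, impact vy=-8.464
  bounce: vy ← 0.45·8.464 = 3.809
Arc 3: start y=0.000, vy=3.809 → t=0.776, apex=0.739, x_land=27.891, impact vy=-3.809
  bounce: vy ← 0.45·3.809 = 1.714
Arc 4: start y=0.000, vy=1.714 → t=0.349, apex=0.150, x_land=29.593, impact vy=-1.714
  bounce: vy ← 0.45·1.714 = 0.771

1 3.225 18.030 15.706
2 1.726 3.651 24.109
3 0.776 0.739 27.891
4 0.349 0.150 29.593
final: 29.593 0.771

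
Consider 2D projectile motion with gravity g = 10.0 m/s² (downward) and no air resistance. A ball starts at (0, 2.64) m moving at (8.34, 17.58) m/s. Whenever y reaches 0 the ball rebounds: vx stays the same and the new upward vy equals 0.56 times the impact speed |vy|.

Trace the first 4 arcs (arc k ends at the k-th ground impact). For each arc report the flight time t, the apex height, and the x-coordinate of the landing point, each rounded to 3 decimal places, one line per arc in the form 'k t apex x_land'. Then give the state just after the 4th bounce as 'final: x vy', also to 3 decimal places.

Arc 1: start y=2.640, vy=17.580 → t=3.660, apex=18.093, x_land=30.527, impact vy=-19.023
  bounce: vy ← 0.56·19.023 = 10.653
Arc 2: start y=0.000, vy=10.653 → t=2.131, apex=5.674, x_land=48.295, impact vy=-10.653
  bounce: vy ← 0.56·10.653 = 5.965
Arc 3: start y=0.000, vy=5.965 → t=1.193, apex=1.779, x_land=58.245, impact vy=-5.965
  bounce: vy ← 0.56·5.965 = 3.341
Arc 4: start y=0.000, vy=3.341 → t=0.668, apex=0.558, x_land=63.818, impact vy=-3.341
  bounce: vy ← 0.56·3.341 = 1.871

1 3.660 18.093 30.527
2 2.131 5.674 48.295
3 1.193 1.779 58.245
4 0.668 0.558 63.818
final: 63.818 1.871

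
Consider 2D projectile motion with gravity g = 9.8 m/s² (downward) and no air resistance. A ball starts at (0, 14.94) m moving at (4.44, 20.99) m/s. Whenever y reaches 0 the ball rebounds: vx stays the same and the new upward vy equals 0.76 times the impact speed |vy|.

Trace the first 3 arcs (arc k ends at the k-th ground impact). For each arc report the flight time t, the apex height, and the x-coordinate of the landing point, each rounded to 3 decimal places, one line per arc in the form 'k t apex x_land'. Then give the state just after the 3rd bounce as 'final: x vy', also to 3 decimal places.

1 4.905 37.419 21.779
2 4.200 21.613 40.429
3 3.192 12.484 54.603
final: 54.603 11.888

Arc 1: start y=14.940, vy=20.990 → t=4.905, apex=37.419, x_land=21.779, impact vy=-27.081
  bounce: vy ← 0.76·27.081 = 20.582
Arc 2: start y=0.000, vy=20.582 → t=4.200, apex=21.613, x_land=40.429, impact vy=-20.582
  bounce: vy ← 0.76·20.582 = 15.642
Arc 3: start y=0.000, vy=15.642 → t=3.192, apex=12.484, x_land=54.603, impact vy=-15.642
  bounce: vy ← 0.76·15.642 = 11.888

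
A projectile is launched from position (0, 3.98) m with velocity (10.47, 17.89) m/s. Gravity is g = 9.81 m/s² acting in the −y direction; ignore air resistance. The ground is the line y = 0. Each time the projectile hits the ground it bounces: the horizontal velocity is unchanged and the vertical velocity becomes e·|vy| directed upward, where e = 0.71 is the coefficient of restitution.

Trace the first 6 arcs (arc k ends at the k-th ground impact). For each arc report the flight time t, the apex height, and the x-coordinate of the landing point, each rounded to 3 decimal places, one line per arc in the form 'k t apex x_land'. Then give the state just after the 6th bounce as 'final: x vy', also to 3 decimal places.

Arc 1: start y=3.980, vy=17.890 → t=3.858, apex=20.293, x_land=40.389, impact vy=-19.953
  bounce: vy ← 0.71·19.953 = 14.167
Arc 2: start y=0.000, vy=14.167 → t=2.888, apex=10.229, x_land=70.630, impact vy=-14.167
  bounce: vy ← 0.71·14.167 = 10.059
Arc 3: start y=0.000, vy=10.059 → t=2.051, apex=5.157, x_land=92.100, impact vy=-10.059
  bounce: vy ← 0.71·10.059 = 7.142
Arc 4: start y=0.000, vy=7.142 → t=1.456, apex=2.599, x_land=107.344, impact vy=-7.142
  bounce: vy ← 0.71·7.142 = 5.071
Arc 5: start y=0.000, vy=5.071 → t=1.034, apex=1.310, x_land=118.167, impact vy=-5.071
  bounce: vy ← 0.71·5.071 = 3.600
Arc 6: start y=0.000, vy=3.600 → t=0.734, apex=0.661, x_land=125.852, impact vy=-3.600
  bounce: vy ← 0.71·3.600 = 2.556

1 3.858 20.293 40.389
2 2.888 10.229 70.630
3 2.051 5.157 92.100
4 1.456 2.599 107.344
5 1.034 1.310 118.167
6 0.734 0.661 125.852
final: 125.852 2.556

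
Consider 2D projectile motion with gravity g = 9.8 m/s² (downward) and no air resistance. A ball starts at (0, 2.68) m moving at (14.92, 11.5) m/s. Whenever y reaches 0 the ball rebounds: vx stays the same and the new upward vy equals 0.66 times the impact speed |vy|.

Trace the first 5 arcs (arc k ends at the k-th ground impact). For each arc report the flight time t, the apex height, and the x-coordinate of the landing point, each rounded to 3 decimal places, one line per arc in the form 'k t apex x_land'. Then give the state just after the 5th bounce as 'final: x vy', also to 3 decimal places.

1 2.561 9.427 38.203
2 1.831 4.107 65.521
3 1.208 1.789 83.550
4 0.798 0.779 95.450
5 0.526 0.339 103.304
final: 103.304 1.702

Arc 1: start y=2.680, vy=11.500 → t=2.561, apex=9.427, x_land=38.203, impact vy=-13.593
  bounce: vy ← 0.66·13.593 = 8.972
Arc 2: start y=0.000, vy=8.972 → t=1.831, apex=4.107, x_land=65.521, impact vy=-8.972
  bounce: vy ← 0.66·8.972 = 5.921
Arc 3: start y=0.000, vy=5.921 → t=1.208, apex=1.789, x_land=83.550, impact vy=-5.921
  bounce: vy ← 0.66·5.921 = 3.908
Arc 4: start y=0.000, vy=3.908 → t=0.798, apex=0.779, x_land=95.450, impact vy=-3.908
  bounce: vy ← 0.66·3.908 = 2.579
Arc 5: start y=0.000, vy=2.579 → t=0.526, apex=0.339, x_land=103.304, impact vy=-2.579
  bounce: vy ← 0.66·2.579 = 1.702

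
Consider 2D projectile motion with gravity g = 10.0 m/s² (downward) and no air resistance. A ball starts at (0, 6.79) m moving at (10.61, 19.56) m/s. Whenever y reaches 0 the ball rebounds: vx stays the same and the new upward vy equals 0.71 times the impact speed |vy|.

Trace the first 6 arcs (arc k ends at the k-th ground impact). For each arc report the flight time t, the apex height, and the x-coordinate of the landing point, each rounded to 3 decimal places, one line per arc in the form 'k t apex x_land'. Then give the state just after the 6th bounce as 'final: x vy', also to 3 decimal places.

1 4.233 25.920 44.910
2 3.233 13.066 79.213
3 2.295 6.587 103.569
4 1.630 3.320 120.861
5 1.157 1.674 133.138
6 0.822 0.844 141.855
final: 141.855 2.917

Arc 1: start y=6.790, vy=19.560 → t=4.233, apex=25.920, x_land=44.910, impact vy=-22.768
  bounce: vy ← 0.71·22.768 = 16.165
Arc 2: start y=0.000, vy=16.165 → t=3.233, apex=13.066, x_land=79.213, impact vy=-16.165
  bounce: vy ← 0.71·16.165 = 11.477
Arc 3: start y=0.000, vy=11.477 → t=2.295, apex=6.587, x_land=103.569, impact vy=-11.477
  bounce: vy ← 0.71·11.477 = 8.149
Arc 4: start y=0.000, vy=8.149 → t=1.630, apex=3.320, x_land=120.861, impact vy=-8.149
  bounce: vy ← 0.71·8.149 = 5.786
Arc 5: start y=0.000, vy=5.786 → t=1.157, apex=1.674, x_land=133.138, impact vy=-5.786
  bounce: vy ← 0.71·5.786 = 4.108
Arc 6: start y=0.000, vy=4.108 → t=0.822, apex=0.844, x_land=141.855, impact vy=-4.108
  bounce: vy ← 0.71·4.108 = 2.917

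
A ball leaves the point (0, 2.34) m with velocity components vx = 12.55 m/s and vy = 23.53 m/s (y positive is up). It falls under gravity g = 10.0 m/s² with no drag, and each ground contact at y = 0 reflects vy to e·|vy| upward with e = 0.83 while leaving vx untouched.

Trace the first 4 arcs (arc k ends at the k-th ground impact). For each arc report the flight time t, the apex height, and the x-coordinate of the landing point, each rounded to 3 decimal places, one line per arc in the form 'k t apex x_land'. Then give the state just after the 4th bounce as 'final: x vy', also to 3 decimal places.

Arc 1: start y=2.340, vy=23.530 → t=4.803, apex=30.023, x_land=60.283, impact vy=-24.504
  bounce: vy ← 0.83·24.504 = 20.339
Arc 2: start y=0.000, vy=20.339 → t=4.068, apex=20.683, x_land=111.333, impact vy=-20.339
  bounce: vy ← 0.83·20.339 = 16.881
Arc 3: start y=0.000, vy=16.881 → t=3.376, apex=14.248, x_land=153.704, impact vy=-16.881
  bounce: vy ← 0.83·16.881 = 14.011
Arc 4: start y=0.000, vy=14.011 → t=2.802, apex=9.816, x_land=188.872, impact vy=-14.011
  bounce: vy ← 0.83·14.011 = 11.629

1 4.803 30.023 60.283
2 4.068 20.683 111.333
3 3.376 14.248 153.704
4 2.802 9.816 188.872
final: 188.872 11.629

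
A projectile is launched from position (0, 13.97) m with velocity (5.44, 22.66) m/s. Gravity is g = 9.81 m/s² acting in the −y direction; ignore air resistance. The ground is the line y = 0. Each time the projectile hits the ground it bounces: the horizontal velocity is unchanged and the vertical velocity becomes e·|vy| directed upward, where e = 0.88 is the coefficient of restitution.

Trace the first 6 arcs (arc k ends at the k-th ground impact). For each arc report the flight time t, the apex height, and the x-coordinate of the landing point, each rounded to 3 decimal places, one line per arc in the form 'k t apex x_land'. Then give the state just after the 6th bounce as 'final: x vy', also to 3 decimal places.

1 5.171 40.141 28.128
2 5.035 31.085 55.518
3 4.431 24.072 79.621
4 3.899 18.642 100.831
5 3.431 14.436 119.496
6 3.019 11.179 135.922
final: 135.922 13.033

Arc 1: start y=13.970, vy=22.660 → t=5.171, apex=40.141, x_land=28.128, impact vy=-28.064
  bounce: vy ← 0.88·28.064 = 24.696
Arc 2: start y=0.000, vy=24.696 → t=5.035, apex=31.085, x_land=55.518, impact vy=-24.696
  bounce: vy ← 0.88·24.696 = 21.732
Arc 3: start y=0.000, vy=21.732 → t=4.431, apex=24.072, x_land=79.621, impact vy=-21.732
  bounce: vy ← 0.88·21.732 = 19.125
Arc 4: start y=0.000, vy=19.125 → t=3.899, apex=18.642, x_land=100.831, impact vy=-19.125
  bounce: vy ← 0.88·19.125 = 16.830
Arc 5: start y=0.000, vy=16.830 → t=3.431, apex=14.436, x_land=119.496, impact vy=-16.830
  bounce: vy ← 0.88·16.830 = 14.810
Arc 6: start y=0.000, vy=14.810 → t=3.019, apex=11.179, x_land=135.922, impact vy=-14.810
  bounce: vy ← 0.88·14.810 = 13.033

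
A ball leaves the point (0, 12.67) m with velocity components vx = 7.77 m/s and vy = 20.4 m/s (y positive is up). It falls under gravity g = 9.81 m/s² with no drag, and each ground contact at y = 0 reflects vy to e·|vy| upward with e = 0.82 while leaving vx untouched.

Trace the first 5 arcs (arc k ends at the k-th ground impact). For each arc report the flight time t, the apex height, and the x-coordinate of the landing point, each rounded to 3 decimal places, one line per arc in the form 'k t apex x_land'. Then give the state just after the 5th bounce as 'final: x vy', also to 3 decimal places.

Arc 1: start y=12.670, vy=20.400 → t=4.708, apex=33.881, x_land=36.579, impact vy=-25.783
  bounce: vy ← 0.82·25.783 = 21.142
Arc 2: start y=0.000, vy=21.142 → t=4.310, apex=22.782, x_land=70.070, impact vy=-21.142
  bounce: vy ← 0.82·21.142 = 17.336
Arc 3: start y=0.000, vy=17.336 → t=3.534, apex=15.318, x_land=97.532, impact vy=-17.336
  bounce: vy ← 0.82·17.336 = 14.216
Arc 4: start y=0.000, vy=14.216 → t=2.898, apex=10.300, x_land=120.051, impact vy=-14.216
  bounce: vy ← 0.82·14.216 = 11.657
Arc 5: start y=0.000, vy=11.657 → t=2.377, apex=6.926, x_land=138.517, impact vy=-11.657
  bounce: vy ← 0.82·11.657 = 9.559

1 4.708 33.881 36.579
2 4.310 22.782 70.070
3 3.534 15.318 97.532
4 2.898 10.300 120.051
5 2.377 6.926 138.517
final: 138.517 9.559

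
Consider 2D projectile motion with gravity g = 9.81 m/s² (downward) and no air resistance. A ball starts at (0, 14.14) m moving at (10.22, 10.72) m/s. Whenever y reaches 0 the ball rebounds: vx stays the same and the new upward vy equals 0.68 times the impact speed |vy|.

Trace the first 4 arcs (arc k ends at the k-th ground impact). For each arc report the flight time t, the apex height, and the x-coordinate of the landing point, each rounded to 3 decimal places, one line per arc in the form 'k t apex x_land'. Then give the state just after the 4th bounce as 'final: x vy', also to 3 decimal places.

Arc 1: start y=14.140, vy=10.720 → t=3.112, apex=19.997, x_land=31.804, impact vy=-19.808
  bounce: vy ← 0.68·19.808 = 13.469
Arc 2: start y=0.000, vy=13.469 → t=2.746, apex=9.247, x_land=59.868, impact vy=-13.469
  bounce: vy ← 0.68·13.469 = 9.159
Arc 3: start y=0.000, vy=9.159 → t=1.867, apex=4.276, x_land=78.952, impact vy=-9.159
  bounce: vy ← 0.68·9.159 = 6.228
Arc 4: start y=0.000, vy=6.228 → t=1.270, apex=1.977, x_land=91.929, impact vy=-6.228
  bounce: vy ← 0.68·6.228 = 4.235

1 3.112 19.997 31.804
2 2.746 9.247 59.868
3 1.867 4.276 78.952
4 1.270 1.977 91.929
final: 91.929 4.235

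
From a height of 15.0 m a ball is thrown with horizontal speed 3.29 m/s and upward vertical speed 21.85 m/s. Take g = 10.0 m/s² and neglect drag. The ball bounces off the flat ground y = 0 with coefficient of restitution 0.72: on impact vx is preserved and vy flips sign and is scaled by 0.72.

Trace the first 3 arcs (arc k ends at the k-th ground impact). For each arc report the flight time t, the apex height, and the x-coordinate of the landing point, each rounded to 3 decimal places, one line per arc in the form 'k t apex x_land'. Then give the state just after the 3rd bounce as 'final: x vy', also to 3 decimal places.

Arc 1: start y=15.000, vy=21.850 → t=4.973, apex=38.871, x_land=16.362, impact vy=-27.882
  bounce: vy ← 0.72·27.882 = 20.075
Arc 2: start y=0.000, vy=20.075 → t=4.015, apex=20.151, x_land=29.571, impact vy=-20.075
  bounce: vy ← 0.72·20.075 = 14.454
Arc 3: start y=0.000, vy=14.454 → t=2.891, apex=10.446, x_land=39.082, impact vy=-14.454
  bounce: vy ← 0.72·14.454 = 10.407

1 4.973 38.871 16.362
2 4.015 20.151 29.571
3 2.891 10.446 39.082
final: 39.082 10.407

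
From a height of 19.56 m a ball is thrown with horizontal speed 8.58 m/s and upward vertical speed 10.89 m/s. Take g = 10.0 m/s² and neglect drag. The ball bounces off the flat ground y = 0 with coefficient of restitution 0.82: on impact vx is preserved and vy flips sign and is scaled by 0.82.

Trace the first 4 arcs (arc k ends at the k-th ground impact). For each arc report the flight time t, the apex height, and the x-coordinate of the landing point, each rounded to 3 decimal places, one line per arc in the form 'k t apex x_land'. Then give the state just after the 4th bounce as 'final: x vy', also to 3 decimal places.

1 3.347 25.490 28.716
2 3.703 17.139 60.487
3 3.036 11.524 86.539
4 2.490 7.749 107.901
final: 107.901 10.208

Arc 1: start y=19.560, vy=10.890 → t=3.347, apex=25.490, x_land=28.716, impact vy=-22.579
  bounce: vy ← 0.82·22.579 = 18.514
Arc 2: start y=0.000, vy=18.514 → t=3.703, apex=17.139, x_land=60.487, impact vy=-18.514
  bounce: vy ← 0.82·18.514 = 15.182
Arc 3: start y=0.000, vy=15.182 → t=3.036, apex=11.524, x_land=86.539, impact vy=-15.182
  bounce: vy ← 0.82·15.182 = 12.449
Arc 4: start y=0.000, vy=12.449 → t=2.490, apex=7.749, x_land=107.901, impact vy=-12.449
  bounce: vy ← 0.82·12.449 = 10.208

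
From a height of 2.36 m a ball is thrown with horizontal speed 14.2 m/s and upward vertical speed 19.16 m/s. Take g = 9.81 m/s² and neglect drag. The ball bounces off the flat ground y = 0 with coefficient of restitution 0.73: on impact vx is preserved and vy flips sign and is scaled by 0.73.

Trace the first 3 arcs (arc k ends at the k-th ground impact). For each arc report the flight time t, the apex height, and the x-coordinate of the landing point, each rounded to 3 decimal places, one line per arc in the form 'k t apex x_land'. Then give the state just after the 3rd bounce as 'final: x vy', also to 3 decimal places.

Arc 1: start y=2.360, vy=19.160 → t=4.026, apex=21.071, x_land=57.165, impact vy=-20.332
  bounce: vy ← 0.73·20.332 = 14.843
Arc 2: start y=0.000, vy=14.843 → t=3.026, apex=11.229, x_land=100.135, impact vy=-14.843
  bounce: vy ← 0.73·14.843 = 10.835
Arc 3: start y=0.000, vy=10.835 → t=2.209, apex=5.984, x_land=131.503, impact vy=-10.835
  bounce: vy ← 0.73·10.835 = 7.910

1 4.026 21.071 57.165
2 3.026 11.229 100.135
3 2.209 5.984 131.503
final: 131.503 7.910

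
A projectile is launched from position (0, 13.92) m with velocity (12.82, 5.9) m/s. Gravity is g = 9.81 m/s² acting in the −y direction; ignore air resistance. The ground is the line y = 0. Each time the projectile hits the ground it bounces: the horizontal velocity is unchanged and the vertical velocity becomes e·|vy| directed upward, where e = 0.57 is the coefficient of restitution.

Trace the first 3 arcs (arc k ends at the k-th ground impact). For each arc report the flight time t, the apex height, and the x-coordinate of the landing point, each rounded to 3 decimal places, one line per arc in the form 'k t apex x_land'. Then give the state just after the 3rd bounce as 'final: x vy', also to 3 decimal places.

1 2.390 15.694 30.642
2 2.039 5.099 56.784
3 1.162 1.657 71.685
final: 71.685 3.250

Arc 1: start y=13.920, vy=5.900 → t=2.390, apex=15.694, x_land=30.642, impact vy=-17.548
  bounce: vy ← 0.57·17.548 = 10.002
Arc 2: start y=0.000, vy=10.002 → t=2.039, apex=5.099, x_land=56.784, impact vy=-10.002
  bounce: vy ← 0.57·10.002 = 5.701
Arc 3: start y=0.000, vy=5.701 → t=1.162, apex=1.657, x_land=71.685, impact vy=-5.701
  bounce: vy ← 0.57·5.701 = 3.250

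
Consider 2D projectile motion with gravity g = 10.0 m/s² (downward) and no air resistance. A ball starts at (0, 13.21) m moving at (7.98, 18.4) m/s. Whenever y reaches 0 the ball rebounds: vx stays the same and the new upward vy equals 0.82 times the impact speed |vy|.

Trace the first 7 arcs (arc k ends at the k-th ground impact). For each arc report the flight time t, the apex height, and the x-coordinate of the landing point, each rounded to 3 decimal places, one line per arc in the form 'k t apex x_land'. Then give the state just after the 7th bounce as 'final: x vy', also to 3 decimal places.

1 4.295 30.138 34.275
2 4.026 20.265 66.406
3 3.302 13.626 92.753
4 2.707 9.162 114.357
5 2.220 6.161 132.073
6 1.820 4.142 146.600
7 1.493 2.785 158.512
final: 158.512 6.120

Arc 1: start y=13.210, vy=18.400 → t=4.295, apex=30.138, x_land=34.275, impact vy=-24.551
  bounce: vy ← 0.82·24.551 = 20.132
Arc 2: start y=0.000, vy=20.132 → t=4.026, apex=20.265, x_land=66.406, impact vy=-20.132
  bounce: vy ← 0.82·20.132 = 16.508
Arc 3: start y=0.000, vy=16.508 → t=3.302, apex=13.626, x_land=92.753, impact vy=-16.508
  bounce: vy ← 0.82·16.508 = 13.537
Arc 4: start y=0.000, vy=13.537 → t=2.707, apex=9.162, x_land=114.357, impact vy=-13.537
  bounce: vy ← 0.82·13.537 = 11.100
Arc 5: start y=0.000, vy=11.100 → t=2.220, apex=6.161, x_land=132.073, impact vy=-11.100
  bounce: vy ← 0.82·11.100 = 9.102
Arc 6: start y=0.000, vy=9.102 → t=1.820, apex=4.142, x_land=146.600, impact vy=-9.102
  bounce: vy ← 0.82·9.102 = 7.464
Arc 7: start y=0.000, vy=7.464 → t=1.493, apex=2.785, x_land=158.512, impact vy=-7.464
  bounce: vy ← 0.82·7.464 = 6.120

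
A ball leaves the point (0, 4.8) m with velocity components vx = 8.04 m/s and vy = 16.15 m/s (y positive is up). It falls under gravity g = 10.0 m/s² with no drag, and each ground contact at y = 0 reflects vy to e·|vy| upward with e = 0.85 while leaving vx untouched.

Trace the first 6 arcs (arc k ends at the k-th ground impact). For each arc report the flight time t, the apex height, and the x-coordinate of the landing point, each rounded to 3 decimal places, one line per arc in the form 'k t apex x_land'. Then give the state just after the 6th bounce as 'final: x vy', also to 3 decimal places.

1 3.504 17.841 28.172
2 3.211 12.890 53.990
3 2.730 9.313 75.936
4 2.320 6.729 94.590
5 1.972 4.862 110.446
6 1.676 3.512 123.923
final: 123.923 7.124

Arc 1: start y=4.800, vy=16.150 → t=3.504, apex=17.841, x_land=28.172, impact vy=-18.890
  bounce: vy ← 0.85·18.890 = 16.056
Arc 2: start y=0.000, vy=16.056 → t=3.211, apex=12.890, x_land=53.990, impact vy=-16.056
  bounce: vy ← 0.85·16.056 = 13.648
Arc 3: start y=0.000, vy=13.648 → t=2.730, apex=9.313, x_land=75.936, impact vy=-13.648
  bounce: vy ← 0.85·13.648 = 11.601
Arc 4: start y=0.000, vy=11.601 → t=2.320, apex=6.729, x_land=94.590, impact vy=-11.601
  bounce: vy ← 0.85·11.601 = 9.861
Arc 5: start y=0.000, vy=9.861 → t=1.972, apex=4.862, x_land=110.446, impact vy=-9.861
  bounce: vy ← 0.85·9.861 = 8.381
Arc 6: start y=0.000, vy=8.381 → t=1.676, apex=3.512, x_land=123.923, impact vy=-8.381
  bounce: vy ← 0.85·8.381 = 7.124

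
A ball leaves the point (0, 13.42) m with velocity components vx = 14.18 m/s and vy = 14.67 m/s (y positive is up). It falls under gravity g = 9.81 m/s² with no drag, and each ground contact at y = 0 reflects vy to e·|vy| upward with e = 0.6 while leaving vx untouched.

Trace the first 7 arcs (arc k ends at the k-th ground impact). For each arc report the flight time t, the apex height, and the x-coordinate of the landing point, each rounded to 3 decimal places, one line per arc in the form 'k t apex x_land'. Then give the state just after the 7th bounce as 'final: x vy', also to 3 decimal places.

Arc 1: start y=13.420, vy=14.670 → t=3.725, apex=24.389, x_land=52.824, impact vy=-21.875
  bounce: vy ← 0.6·21.875 = 13.125
Arc 2: start y=0.000, vy=13.125 → t=2.676, apex=8.780, x_land=90.767, impact vy=-13.125
  bounce: vy ← 0.6·13.125 = 7.875
Arc 3: start y=0.000, vy=7.875 → t=1.605, apex=3.161, x_land=113.533, impact vy=-7.875
  bounce: vy ← 0.6·7.875 = 4.725
Arc 4: start y=0.000, vy=4.725 → t=0.963, apex=1.138, x_land=127.193, impact vy=-4.725
  bounce: vy ← 0.6·4.725 = 2.835
Arc 5: start y=0.000, vy=2.835 → t=0.578, apex=0.410, x_land=135.389, impact vy=-2.835
  bounce: vy ← 0.6·2.835 = 1.701
Arc 6: start y=0.000, vy=1.701 → t=0.347, apex=0.147, x_land=140.306, impact vy=-1.701
  bounce: vy ← 0.6·1.701 = 1.021
Arc 7: start y=0.000, vy=1.021 → t=0.208, apex=0.053, x_land=143.257, impact vy=-1.021
  bounce: vy ← 0.6·1.021 = 0.612

1 3.725 24.389 52.824
2 2.676 8.780 90.767
3 1.605 3.161 113.533
4 0.963 1.138 127.193
5 0.578 0.410 135.389
6 0.347 0.147 140.306
7 0.208 0.053 143.257
final: 143.257 0.612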